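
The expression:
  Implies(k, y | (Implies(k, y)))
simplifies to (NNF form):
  y | ~k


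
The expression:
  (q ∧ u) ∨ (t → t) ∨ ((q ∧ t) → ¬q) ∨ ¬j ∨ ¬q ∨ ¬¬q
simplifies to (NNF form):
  True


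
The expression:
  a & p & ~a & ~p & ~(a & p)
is never true.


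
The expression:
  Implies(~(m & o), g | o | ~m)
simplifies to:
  g | o | ~m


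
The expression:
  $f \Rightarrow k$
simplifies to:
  $k \vee \neg f$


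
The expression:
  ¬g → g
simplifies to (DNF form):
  g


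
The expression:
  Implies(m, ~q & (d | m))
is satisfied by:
  {m: False, q: False}
  {q: True, m: False}
  {m: True, q: False}


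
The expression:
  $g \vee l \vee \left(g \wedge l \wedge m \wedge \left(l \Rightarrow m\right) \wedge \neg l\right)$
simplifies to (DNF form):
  $g \vee l$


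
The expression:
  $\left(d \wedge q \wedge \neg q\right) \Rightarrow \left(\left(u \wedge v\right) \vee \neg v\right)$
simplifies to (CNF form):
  $\text{True}$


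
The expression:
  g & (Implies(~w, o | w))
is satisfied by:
  {o: True, w: True, g: True}
  {o: True, g: True, w: False}
  {w: True, g: True, o: False}


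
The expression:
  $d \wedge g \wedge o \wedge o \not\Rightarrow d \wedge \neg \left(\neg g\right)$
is never true.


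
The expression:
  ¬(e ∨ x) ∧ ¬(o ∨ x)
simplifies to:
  ¬e ∧ ¬o ∧ ¬x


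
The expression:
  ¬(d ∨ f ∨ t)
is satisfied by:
  {d: False, t: False, f: False}


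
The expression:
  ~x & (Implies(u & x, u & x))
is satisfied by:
  {x: False}


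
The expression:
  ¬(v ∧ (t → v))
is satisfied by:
  {v: False}


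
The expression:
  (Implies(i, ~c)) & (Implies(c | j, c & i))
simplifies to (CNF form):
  ~c & ~j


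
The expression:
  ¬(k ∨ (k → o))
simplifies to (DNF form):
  False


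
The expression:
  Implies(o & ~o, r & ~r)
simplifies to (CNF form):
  True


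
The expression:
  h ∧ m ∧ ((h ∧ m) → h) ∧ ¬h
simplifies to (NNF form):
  False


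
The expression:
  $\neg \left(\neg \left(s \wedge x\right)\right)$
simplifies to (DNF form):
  $s \wedge x$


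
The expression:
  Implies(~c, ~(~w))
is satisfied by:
  {c: True, w: True}
  {c: True, w: False}
  {w: True, c: False}


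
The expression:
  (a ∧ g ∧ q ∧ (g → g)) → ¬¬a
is always true.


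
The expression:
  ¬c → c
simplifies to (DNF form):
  c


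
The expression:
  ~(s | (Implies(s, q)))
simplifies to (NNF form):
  False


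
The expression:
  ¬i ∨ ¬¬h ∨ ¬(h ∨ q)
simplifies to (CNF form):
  h ∨ ¬i ∨ ¬q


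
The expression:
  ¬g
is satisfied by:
  {g: False}


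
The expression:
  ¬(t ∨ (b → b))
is never true.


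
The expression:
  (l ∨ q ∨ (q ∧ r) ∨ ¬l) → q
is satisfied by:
  {q: True}


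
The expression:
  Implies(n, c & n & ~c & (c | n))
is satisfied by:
  {n: False}


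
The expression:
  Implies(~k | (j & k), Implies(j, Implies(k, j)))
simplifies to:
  True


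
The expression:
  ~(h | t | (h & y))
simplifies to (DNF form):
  ~h & ~t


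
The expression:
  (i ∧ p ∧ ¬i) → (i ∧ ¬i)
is always true.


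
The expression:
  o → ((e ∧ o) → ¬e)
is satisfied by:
  {e: False, o: False}
  {o: True, e: False}
  {e: True, o: False}


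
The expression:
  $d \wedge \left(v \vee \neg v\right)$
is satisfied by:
  {d: True}


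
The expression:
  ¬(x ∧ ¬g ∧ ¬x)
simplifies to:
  True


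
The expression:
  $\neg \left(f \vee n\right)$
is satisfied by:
  {n: False, f: False}


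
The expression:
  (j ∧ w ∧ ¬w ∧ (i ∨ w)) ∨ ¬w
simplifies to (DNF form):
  ¬w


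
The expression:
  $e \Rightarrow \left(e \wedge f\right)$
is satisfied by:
  {f: True, e: False}
  {e: False, f: False}
  {e: True, f: True}


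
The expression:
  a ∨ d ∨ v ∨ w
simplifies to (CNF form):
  a ∨ d ∨ v ∨ w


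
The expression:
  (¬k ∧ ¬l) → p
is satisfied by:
  {k: True, l: True, p: True}
  {k: True, l: True, p: False}
  {k: True, p: True, l: False}
  {k: True, p: False, l: False}
  {l: True, p: True, k: False}
  {l: True, p: False, k: False}
  {p: True, l: False, k: False}


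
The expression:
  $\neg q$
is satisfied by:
  {q: False}


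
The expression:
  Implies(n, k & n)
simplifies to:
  k | ~n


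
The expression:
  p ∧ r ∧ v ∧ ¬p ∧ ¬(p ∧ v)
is never true.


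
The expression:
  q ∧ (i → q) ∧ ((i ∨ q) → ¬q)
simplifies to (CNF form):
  False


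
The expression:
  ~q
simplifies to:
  ~q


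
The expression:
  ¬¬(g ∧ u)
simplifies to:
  g ∧ u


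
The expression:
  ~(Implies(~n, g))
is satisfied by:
  {n: False, g: False}


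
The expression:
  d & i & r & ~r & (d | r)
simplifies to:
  False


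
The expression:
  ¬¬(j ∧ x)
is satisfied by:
  {j: True, x: True}


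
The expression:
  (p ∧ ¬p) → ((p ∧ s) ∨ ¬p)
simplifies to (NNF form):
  True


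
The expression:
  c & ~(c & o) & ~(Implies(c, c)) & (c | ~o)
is never true.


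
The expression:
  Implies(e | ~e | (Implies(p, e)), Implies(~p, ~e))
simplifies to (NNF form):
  p | ~e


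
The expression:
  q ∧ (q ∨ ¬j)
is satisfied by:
  {q: True}


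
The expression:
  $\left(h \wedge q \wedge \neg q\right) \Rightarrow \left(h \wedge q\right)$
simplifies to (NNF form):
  $\text{True}$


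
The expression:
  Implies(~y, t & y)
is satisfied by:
  {y: True}


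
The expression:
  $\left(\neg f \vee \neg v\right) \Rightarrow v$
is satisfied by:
  {v: True}


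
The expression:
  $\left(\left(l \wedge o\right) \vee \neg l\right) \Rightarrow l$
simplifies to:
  $l$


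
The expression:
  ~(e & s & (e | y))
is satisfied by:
  {s: False, e: False}
  {e: True, s: False}
  {s: True, e: False}


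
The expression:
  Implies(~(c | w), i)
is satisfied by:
  {i: True, c: True, w: True}
  {i: True, c: True, w: False}
  {i: True, w: True, c: False}
  {i: True, w: False, c: False}
  {c: True, w: True, i: False}
  {c: True, w: False, i: False}
  {w: True, c: False, i: False}


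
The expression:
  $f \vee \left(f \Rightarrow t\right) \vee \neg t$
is always true.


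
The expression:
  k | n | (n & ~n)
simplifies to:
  k | n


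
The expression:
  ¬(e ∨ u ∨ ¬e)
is never true.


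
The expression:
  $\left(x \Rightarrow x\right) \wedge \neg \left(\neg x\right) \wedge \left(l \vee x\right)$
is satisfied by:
  {x: True}


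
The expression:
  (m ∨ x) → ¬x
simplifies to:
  ¬x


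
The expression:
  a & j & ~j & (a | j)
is never true.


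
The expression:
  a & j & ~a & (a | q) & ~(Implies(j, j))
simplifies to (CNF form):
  False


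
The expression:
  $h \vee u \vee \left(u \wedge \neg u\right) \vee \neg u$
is always true.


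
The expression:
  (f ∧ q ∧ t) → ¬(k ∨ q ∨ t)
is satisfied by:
  {t: False, q: False, f: False}
  {f: True, t: False, q: False}
  {q: True, t: False, f: False}
  {f: True, q: True, t: False}
  {t: True, f: False, q: False}
  {f: True, t: True, q: False}
  {q: True, t: True, f: False}


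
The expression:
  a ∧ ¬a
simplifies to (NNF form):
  False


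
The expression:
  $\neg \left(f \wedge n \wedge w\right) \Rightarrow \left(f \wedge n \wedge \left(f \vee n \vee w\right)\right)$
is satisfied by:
  {f: True, n: True}


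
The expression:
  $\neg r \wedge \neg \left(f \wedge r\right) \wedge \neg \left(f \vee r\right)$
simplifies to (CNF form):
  $\neg f \wedge \neg r$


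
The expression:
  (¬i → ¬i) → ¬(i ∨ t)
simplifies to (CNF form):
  ¬i ∧ ¬t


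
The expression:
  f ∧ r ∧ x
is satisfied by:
  {r: True, x: True, f: True}


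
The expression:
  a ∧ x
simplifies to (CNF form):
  a ∧ x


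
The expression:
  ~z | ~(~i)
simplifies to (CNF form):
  i | ~z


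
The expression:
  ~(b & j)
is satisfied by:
  {b: False, j: False}
  {j: True, b: False}
  {b: True, j: False}


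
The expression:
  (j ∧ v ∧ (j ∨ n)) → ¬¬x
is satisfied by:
  {x: True, v: False, j: False}
  {v: False, j: False, x: False}
  {j: True, x: True, v: False}
  {j: True, v: False, x: False}
  {x: True, v: True, j: False}
  {v: True, x: False, j: False}
  {j: True, v: True, x: True}


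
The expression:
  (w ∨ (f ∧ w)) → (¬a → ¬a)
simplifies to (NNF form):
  True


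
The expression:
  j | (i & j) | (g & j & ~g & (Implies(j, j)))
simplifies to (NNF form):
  j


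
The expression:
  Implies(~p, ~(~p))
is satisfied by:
  {p: True}


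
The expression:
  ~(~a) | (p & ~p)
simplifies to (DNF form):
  a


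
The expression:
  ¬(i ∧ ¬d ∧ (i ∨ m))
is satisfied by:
  {d: True, i: False}
  {i: False, d: False}
  {i: True, d: True}


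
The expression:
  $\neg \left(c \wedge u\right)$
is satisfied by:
  {u: False, c: False}
  {c: True, u: False}
  {u: True, c: False}


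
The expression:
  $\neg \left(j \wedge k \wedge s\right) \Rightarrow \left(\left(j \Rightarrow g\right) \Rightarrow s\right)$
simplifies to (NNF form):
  $s \vee \left(j \wedge \neg g\right)$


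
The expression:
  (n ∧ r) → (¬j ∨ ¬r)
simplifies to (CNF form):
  ¬j ∨ ¬n ∨ ¬r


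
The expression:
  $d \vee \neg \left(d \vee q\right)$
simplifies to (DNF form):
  $d \vee \neg q$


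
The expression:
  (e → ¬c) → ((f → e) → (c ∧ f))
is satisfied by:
  {c: True, f: True, e: False}
  {f: True, e: False, c: False}
  {c: True, e: True, f: True}
  {c: True, e: True, f: False}


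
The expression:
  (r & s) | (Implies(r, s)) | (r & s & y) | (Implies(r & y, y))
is always true.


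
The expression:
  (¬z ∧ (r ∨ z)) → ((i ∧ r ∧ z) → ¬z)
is always true.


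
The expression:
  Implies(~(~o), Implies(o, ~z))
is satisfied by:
  {o: False, z: False}
  {z: True, o: False}
  {o: True, z: False}


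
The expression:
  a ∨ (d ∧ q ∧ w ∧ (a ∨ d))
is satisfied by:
  {a: True, d: True, w: True, q: True}
  {a: True, d: True, w: True, q: False}
  {a: True, d: True, q: True, w: False}
  {a: True, d: True, q: False, w: False}
  {a: True, w: True, q: True, d: False}
  {a: True, w: True, q: False, d: False}
  {a: True, w: False, q: True, d: False}
  {a: True, w: False, q: False, d: False}
  {d: True, w: True, q: True, a: False}


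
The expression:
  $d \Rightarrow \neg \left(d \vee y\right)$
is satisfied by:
  {d: False}


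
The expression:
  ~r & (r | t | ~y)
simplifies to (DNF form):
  (t & ~r) | (~r & ~y)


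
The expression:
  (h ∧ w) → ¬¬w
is always true.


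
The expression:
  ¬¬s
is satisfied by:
  {s: True}


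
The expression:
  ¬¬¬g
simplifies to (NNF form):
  ¬g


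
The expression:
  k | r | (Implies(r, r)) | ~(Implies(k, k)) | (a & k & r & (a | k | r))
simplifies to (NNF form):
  True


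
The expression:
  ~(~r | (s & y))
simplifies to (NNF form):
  r & (~s | ~y)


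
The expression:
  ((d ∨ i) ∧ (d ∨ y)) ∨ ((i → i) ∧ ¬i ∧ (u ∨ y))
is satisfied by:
  {y: True, d: True, u: True, i: False}
  {y: True, d: True, i: False, u: False}
  {y: True, d: True, u: True, i: True}
  {y: True, d: True, i: True, u: False}
  {y: True, u: True, i: False, d: False}
  {y: True, i: False, u: False, d: False}
  {y: True, u: True, i: True, d: False}
  {y: True, i: True, u: False, d: False}
  {u: True, d: True, i: False, y: False}
  {d: True, i: False, u: False, y: False}
  {u: True, d: True, i: True, y: False}
  {d: True, i: True, u: False, y: False}
  {u: True, d: False, i: False, y: False}


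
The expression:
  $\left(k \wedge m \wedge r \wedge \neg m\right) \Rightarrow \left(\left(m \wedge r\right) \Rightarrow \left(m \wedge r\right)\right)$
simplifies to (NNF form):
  $\text{True}$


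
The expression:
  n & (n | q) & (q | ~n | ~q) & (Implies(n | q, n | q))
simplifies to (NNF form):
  n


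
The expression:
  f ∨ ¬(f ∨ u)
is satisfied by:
  {f: True, u: False}
  {u: False, f: False}
  {u: True, f: True}


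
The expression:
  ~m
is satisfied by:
  {m: False}


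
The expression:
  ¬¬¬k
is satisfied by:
  {k: False}


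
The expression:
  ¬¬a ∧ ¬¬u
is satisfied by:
  {a: True, u: True}


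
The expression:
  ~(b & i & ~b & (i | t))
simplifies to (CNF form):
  True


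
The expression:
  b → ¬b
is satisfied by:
  {b: False}


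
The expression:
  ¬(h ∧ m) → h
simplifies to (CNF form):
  h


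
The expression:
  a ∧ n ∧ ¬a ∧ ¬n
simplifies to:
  False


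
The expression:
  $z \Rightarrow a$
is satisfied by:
  {a: True, z: False}
  {z: False, a: False}
  {z: True, a: True}


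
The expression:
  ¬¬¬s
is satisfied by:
  {s: False}


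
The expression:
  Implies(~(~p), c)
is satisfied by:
  {c: True, p: False}
  {p: False, c: False}
  {p: True, c: True}


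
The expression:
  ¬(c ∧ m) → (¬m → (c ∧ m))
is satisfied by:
  {m: True}


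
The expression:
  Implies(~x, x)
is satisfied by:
  {x: True}


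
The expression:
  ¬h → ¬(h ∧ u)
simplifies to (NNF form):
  True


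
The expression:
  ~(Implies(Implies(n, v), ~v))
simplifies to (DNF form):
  v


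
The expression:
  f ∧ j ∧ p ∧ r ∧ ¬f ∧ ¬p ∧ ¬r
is never true.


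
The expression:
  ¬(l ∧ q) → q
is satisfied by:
  {q: True}


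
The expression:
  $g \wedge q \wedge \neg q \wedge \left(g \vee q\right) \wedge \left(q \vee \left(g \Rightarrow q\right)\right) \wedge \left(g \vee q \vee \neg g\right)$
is never true.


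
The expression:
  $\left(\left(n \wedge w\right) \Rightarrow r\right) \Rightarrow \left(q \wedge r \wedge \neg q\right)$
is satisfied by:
  {w: True, n: True, r: False}


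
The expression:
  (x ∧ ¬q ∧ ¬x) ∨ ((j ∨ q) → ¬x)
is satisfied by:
  {q: False, x: False, j: False}
  {j: True, q: False, x: False}
  {q: True, j: False, x: False}
  {j: True, q: True, x: False}
  {x: True, j: False, q: False}


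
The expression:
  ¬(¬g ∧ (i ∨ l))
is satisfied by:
  {g: True, i: False, l: False}
  {g: True, l: True, i: False}
  {g: True, i: True, l: False}
  {g: True, l: True, i: True}
  {l: False, i: False, g: False}


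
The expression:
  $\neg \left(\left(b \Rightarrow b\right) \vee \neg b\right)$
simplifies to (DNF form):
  $\text{False}$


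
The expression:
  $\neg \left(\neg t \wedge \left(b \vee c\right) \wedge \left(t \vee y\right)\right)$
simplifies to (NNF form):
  $t \vee \left(\neg b \wedge \neg c\right) \vee \neg y$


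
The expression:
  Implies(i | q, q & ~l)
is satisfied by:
  {i: False, l: False, q: False}
  {q: True, i: False, l: False}
  {l: True, i: False, q: False}
  {q: True, i: True, l: False}


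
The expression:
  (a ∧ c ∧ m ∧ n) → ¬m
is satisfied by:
  {m: False, a: False, c: False, n: False}
  {n: True, m: False, a: False, c: False}
  {c: True, m: False, a: False, n: False}
  {n: True, c: True, m: False, a: False}
  {a: True, n: False, m: False, c: False}
  {n: True, a: True, m: False, c: False}
  {c: True, a: True, n: False, m: False}
  {n: True, c: True, a: True, m: False}
  {m: True, c: False, a: False, n: False}
  {n: True, m: True, c: False, a: False}
  {c: True, m: True, n: False, a: False}
  {n: True, c: True, m: True, a: False}
  {a: True, m: True, c: False, n: False}
  {n: True, a: True, m: True, c: False}
  {c: True, a: True, m: True, n: False}


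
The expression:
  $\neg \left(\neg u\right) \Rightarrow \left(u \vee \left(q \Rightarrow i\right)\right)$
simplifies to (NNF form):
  $\text{True}$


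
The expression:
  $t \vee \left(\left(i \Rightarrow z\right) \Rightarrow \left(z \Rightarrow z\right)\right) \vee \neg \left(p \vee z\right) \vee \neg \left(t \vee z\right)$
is always true.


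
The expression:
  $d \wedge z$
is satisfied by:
  {z: True, d: True}


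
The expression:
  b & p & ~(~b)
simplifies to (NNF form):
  b & p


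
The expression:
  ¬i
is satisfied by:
  {i: False}


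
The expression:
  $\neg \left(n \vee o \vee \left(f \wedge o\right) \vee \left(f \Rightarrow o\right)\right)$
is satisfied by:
  {f: True, n: False, o: False}


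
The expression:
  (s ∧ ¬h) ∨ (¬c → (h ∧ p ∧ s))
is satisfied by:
  {c: True, s: True, p: True, h: False}
  {c: True, s: True, p: False, h: False}
  {c: True, s: True, h: True, p: True}
  {c: True, s: True, h: True, p: False}
  {c: True, p: True, h: False, s: False}
  {c: True, p: False, h: False, s: False}
  {c: True, h: True, p: True, s: False}
  {c: True, h: True, p: False, s: False}
  {s: True, p: True, h: False, c: False}
  {s: True, p: False, h: False, c: False}
  {s: True, h: True, p: True, c: False}


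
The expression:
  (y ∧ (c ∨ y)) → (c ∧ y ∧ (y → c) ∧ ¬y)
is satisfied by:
  {y: False}


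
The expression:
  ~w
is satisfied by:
  {w: False}


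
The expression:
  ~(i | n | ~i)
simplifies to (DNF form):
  False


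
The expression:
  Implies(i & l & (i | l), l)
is always true.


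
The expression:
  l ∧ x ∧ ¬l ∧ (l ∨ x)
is never true.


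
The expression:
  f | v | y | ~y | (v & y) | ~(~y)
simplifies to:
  True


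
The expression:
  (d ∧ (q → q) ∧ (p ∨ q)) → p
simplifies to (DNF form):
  p ∨ ¬d ∨ ¬q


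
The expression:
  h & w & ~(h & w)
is never true.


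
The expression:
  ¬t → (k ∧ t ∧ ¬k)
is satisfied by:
  {t: True}


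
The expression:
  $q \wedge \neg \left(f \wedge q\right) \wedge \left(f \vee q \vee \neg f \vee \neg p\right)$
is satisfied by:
  {q: True, f: False}


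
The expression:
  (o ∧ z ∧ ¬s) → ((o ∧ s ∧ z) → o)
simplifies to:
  True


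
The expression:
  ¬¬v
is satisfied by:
  {v: True}


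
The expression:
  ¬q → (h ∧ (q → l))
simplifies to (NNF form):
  h ∨ q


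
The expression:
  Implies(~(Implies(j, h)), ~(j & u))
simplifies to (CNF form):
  h | ~j | ~u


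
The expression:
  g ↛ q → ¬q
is always true.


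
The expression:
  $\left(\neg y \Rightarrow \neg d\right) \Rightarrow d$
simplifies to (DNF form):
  $d$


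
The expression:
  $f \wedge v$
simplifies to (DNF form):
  $f \wedge v$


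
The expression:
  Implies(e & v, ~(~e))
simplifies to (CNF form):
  True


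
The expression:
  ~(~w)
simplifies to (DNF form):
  w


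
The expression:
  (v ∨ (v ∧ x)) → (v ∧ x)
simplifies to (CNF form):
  x ∨ ¬v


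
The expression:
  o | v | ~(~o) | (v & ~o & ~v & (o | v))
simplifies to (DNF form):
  o | v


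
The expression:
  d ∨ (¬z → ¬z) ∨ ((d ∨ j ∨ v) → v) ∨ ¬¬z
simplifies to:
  True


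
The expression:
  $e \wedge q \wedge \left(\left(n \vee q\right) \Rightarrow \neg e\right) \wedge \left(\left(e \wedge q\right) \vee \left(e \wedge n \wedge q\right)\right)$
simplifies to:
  $\text{False}$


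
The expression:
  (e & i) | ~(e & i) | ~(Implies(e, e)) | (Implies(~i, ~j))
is always true.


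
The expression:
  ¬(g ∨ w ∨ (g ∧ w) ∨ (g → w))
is never true.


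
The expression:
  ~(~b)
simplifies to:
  b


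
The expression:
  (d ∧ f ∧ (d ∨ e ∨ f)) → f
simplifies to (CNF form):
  True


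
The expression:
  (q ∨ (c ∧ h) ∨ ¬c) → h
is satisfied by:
  {c: True, h: True, q: False}
  {h: True, q: False, c: False}
  {c: True, h: True, q: True}
  {h: True, q: True, c: False}
  {c: True, q: False, h: False}


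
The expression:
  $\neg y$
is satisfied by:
  {y: False}


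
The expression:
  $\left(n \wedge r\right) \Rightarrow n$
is always true.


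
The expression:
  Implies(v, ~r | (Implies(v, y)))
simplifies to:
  y | ~r | ~v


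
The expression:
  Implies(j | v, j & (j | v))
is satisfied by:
  {j: True, v: False}
  {v: False, j: False}
  {v: True, j: True}


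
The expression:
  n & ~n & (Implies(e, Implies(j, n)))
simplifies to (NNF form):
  False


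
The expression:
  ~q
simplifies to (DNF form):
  ~q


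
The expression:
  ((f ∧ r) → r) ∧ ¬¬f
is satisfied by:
  {f: True}


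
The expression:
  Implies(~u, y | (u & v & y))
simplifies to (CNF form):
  u | y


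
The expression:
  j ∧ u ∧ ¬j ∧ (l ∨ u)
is never true.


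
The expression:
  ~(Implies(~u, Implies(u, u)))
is never true.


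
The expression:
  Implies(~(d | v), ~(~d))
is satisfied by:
  {d: True, v: True}
  {d: True, v: False}
  {v: True, d: False}


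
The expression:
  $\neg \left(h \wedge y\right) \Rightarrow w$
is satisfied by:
  {w: True, h: True, y: True}
  {w: True, h: True, y: False}
  {w: True, y: True, h: False}
  {w: True, y: False, h: False}
  {h: True, y: True, w: False}


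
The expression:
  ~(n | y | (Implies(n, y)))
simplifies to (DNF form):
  False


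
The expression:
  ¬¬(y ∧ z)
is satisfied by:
  {z: True, y: True}


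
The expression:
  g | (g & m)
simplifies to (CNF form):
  g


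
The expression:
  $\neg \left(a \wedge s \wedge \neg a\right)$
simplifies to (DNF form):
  $\text{True}$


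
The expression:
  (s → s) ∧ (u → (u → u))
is always true.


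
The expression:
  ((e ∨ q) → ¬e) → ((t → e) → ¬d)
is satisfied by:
  {t: True, e: True, d: False}
  {t: True, e: False, d: False}
  {e: True, t: False, d: False}
  {t: False, e: False, d: False}
  {d: True, t: True, e: True}
  {d: True, t: True, e: False}
  {d: True, e: True, t: False}


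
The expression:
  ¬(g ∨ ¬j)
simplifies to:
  j ∧ ¬g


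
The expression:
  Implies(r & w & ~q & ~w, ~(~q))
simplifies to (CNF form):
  True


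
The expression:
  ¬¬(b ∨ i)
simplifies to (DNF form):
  b ∨ i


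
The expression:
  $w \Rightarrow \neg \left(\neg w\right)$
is always true.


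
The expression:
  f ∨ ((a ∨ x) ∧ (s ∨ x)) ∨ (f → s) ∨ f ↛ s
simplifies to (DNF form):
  True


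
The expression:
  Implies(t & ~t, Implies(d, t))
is always true.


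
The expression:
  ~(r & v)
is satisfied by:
  {v: False, r: False}
  {r: True, v: False}
  {v: True, r: False}


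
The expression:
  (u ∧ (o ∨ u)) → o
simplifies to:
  o ∨ ¬u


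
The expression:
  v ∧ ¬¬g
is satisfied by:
  {g: True, v: True}


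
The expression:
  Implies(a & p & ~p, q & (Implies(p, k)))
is always true.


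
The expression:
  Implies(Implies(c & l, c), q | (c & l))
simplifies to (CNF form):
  (c | q) & (l | q)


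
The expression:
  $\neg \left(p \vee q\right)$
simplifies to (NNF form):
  $\neg p \wedge \neg q$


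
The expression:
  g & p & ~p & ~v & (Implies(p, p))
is never true.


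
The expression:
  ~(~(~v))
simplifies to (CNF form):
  ~v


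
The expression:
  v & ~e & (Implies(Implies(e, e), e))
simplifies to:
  False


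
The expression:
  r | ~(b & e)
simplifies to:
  r | ~b | ~e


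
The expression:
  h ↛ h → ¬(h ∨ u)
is always true.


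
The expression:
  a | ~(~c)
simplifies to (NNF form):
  a | c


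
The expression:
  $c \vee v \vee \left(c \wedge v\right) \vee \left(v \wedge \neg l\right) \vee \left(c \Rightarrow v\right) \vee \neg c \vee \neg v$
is always true.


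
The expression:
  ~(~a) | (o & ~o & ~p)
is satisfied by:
  {a: True}


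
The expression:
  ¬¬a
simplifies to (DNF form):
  a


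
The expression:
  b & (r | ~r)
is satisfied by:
  {b: True}


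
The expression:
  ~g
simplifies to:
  ~g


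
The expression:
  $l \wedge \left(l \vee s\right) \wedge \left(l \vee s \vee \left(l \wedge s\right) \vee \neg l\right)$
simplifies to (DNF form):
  $l$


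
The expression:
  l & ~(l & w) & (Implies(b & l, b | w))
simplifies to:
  l & ~w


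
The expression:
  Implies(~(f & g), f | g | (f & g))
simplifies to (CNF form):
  f | g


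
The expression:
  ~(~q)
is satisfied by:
  {q: True}


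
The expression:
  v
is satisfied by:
  {v: True}


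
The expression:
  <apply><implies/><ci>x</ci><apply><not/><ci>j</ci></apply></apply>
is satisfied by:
  {x: False, j: False}
  {j: True, x: False}
  {x: True, j: False}


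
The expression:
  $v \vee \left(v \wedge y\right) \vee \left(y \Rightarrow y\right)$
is always true.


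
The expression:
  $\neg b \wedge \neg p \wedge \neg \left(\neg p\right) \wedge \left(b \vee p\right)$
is never true.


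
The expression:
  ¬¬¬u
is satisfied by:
  {u: False}


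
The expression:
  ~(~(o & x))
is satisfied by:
  {x: True, o: True}


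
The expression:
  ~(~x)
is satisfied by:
  {x: True}


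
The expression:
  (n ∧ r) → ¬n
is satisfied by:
  {n: False, r: False}
  {r: True, n: False}
  {n: True, r: False}


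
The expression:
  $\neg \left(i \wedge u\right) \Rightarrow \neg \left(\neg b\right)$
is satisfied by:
  {i: True, b: True, u: True}
  {i: True, b: True, u: False}
  {b: True, u: True, i: False}
  {b: True, u: False, i: False}
  {i: True, u: True, b: False}


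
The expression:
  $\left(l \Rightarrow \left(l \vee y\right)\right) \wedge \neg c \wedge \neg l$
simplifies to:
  $\neg c \wedge \neg l$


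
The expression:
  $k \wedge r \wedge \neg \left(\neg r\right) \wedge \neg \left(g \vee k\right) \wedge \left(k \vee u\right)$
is never true.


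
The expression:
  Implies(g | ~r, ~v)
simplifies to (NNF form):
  ~v | (r & ~g)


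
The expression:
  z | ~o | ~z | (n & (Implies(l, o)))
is always true.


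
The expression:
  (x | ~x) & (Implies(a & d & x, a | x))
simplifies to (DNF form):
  True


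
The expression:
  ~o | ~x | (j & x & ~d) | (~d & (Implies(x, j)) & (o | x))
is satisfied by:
  {j: True, o: False, x: False, d: False}
  {j: False, o: False, x: False, d: False}
  {d: True, j: True, o: False, x: False}
  {d: True, j: False, o: False, x: False}
  {x: True, j: True, o: False, d: False}
  {x: True, j: False, o: False, d: False}
  {x: True, d: True, j: True, o: False}
  {x: True, d: True, j: False, o: False}
  {o: True, j: True, d: False, x: False}
  {o: True, j: False, d: False, x: False}
  {d: True, o: True, j: True, x: False}
  {d: True, o: True, j: False, x: False}
  {x: True, o: True, j: True, d: False}


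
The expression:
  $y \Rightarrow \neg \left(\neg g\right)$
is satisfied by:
  {g: True, y: False}
  {y: False, g: False}
  {y: True, g: True}


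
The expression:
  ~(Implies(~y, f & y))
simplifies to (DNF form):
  ~y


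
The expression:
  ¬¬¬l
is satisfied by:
  {l: False}


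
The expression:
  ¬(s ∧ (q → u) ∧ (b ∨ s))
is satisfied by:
  {q: True, s: False, u: False}
  {q: False, s: False, u: False}
  {u: True, q: True, s: False}
  {u: True, q: False, s: False}
  {s: True, q: True, u: False}


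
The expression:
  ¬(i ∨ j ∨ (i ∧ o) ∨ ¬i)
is never true.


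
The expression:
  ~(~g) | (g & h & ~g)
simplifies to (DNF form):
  g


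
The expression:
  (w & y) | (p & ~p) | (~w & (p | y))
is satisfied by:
  {y: True, p: True, w: False}
  {y: True, w: False, p: False}
  {y: True, p: True, w: True}
  {y: True, w: True, p: False}
  {p: True, w: False, y: False}


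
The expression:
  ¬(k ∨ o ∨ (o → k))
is never true.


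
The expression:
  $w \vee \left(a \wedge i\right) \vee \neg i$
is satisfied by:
  {a: True, w: True, i: False}
  {a: True, w: False, i: False}
  {w: True, a: False, i: False}
  {a: False, w: False, i: False}
  {a: True, i: True, w: True}
  {a: True, i: True, w: False}
  {i: True, w: True, a: False}


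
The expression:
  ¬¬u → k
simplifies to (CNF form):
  k ∨ ¬u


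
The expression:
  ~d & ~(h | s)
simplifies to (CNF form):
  ~d & ~h & ~s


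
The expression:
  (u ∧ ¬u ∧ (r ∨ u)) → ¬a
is always true.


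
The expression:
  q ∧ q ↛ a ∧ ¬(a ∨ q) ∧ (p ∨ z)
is never true.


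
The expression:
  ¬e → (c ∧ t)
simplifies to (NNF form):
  e ∨ (c ∧ t)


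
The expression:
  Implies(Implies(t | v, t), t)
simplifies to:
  t | v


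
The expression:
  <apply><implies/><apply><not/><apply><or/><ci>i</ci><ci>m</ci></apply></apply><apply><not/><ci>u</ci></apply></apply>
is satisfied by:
  {i: True, m: True, u: False}
  {i: True, u: False, m: False}
  {m: True, u: False, i: False}
  {m: False, u: False, i: False}
  {i: True, m: True, u: True}
  {i: True, u: True, m: False}
  {m: True, u: True, i: False}


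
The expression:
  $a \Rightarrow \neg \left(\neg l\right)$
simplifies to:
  $l \vee \neg a$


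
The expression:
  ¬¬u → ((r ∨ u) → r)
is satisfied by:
  {r: True, u: False}
  {u: False, r: False}
  {u: True, r: True}


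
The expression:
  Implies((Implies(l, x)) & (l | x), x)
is always true.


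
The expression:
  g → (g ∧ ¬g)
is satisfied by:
  {g: False}


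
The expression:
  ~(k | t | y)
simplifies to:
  ~k & ~t & ~y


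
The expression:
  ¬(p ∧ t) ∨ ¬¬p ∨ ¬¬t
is always true.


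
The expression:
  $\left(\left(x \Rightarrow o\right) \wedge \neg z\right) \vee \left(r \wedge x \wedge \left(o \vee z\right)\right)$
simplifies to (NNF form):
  $\left(o \wedge \neg z\right) \vee \left(\neg x \wedge \neg z\right) \vee \left(r \wedge x \wedge z\right)$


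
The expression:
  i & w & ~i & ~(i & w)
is never true.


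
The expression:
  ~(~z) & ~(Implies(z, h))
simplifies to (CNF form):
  z & ~h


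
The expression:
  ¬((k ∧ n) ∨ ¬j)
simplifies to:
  j ∧ (¬k ∨ ¬n)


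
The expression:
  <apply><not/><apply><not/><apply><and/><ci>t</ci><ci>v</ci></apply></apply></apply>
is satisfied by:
  {t: True, v: True}


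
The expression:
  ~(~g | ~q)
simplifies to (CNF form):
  g & q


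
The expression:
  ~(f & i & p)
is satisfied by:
  {p: False, i: False, f: False}
  {f: True, p: False, i: False}
  {i: True, p: False, f: False}
  {f: True, i: True, p: False}
  {p: True, f: False, i: False}
  {f: True, p: True, i: False}
  {i: True, p: True, f: False}


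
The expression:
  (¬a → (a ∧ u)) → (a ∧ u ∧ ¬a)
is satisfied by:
  {a: False}


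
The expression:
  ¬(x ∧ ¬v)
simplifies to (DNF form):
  v ∨ ¬x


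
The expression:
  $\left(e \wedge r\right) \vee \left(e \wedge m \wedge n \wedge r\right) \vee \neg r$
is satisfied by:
  {e: True, r: False}
  {r: False, e: False}
  {r: True, e: True}


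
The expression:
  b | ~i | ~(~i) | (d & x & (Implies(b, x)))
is always true.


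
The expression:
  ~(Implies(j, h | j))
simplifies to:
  False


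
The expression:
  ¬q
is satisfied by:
  {q: False}


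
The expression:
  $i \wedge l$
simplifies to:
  $i \wedge l$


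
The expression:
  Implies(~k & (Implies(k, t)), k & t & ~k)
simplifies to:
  k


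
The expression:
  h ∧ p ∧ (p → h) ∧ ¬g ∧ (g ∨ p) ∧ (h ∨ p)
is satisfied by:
  {h: True, p: True, g: False}


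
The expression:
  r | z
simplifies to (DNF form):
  r | z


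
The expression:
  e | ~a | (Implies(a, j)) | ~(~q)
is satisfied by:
  {q: True, e: True, j: True, a: False}
  {q: True, e: True, j: False, a: False}
  {q: True, j: True, e: False, a: False}
  {q: True, j: False, e: False, a: False}
  {e: True, j: True, q: False, a: False}
  {e: True, j: False, q: False, a: False}
  {j: True, q: False, e: False, a: False}
  {j: False, q: False, e: False, a: False}
  {a: True, q: True, e: True, j: True}
  {a: True, q: True, e: True, j: False}
  {a: True, q: True, j: True, e: False}
  {a: True, q: True, j: False, e: False}
  {a: True, e: True, j: True, q: False}
  {a: True, e: True, j: False, q: False}
  {a: True, j: True, e: False, q: False}


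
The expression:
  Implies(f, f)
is always true.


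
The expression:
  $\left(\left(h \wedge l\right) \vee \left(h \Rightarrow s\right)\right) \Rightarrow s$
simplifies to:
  $s \vee \left(h \wedge \neg l\right)$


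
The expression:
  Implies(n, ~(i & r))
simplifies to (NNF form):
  ~i | ~n | ~r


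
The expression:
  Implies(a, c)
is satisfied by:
  {c: True, a: False}
  {a: False, c: False}
  {a: True, c: True}


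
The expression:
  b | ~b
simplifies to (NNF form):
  True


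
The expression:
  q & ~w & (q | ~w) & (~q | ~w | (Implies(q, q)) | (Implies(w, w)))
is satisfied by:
  {q: True, w: False}


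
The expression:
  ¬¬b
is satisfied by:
  {b: True}


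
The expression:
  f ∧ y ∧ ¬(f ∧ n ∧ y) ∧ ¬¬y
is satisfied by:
  {f: True, y: True, n: False}


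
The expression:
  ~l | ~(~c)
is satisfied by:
  {c: True, l: False}
  {l: False, c: False}
  {l: True, c: True}


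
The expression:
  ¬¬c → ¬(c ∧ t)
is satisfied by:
  {c: False, t: False}
  {t: True, c: False}
  {c: True, t: False}


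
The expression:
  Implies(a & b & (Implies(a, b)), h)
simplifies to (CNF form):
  h | ~a | ~b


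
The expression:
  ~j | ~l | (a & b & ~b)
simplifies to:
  ~j | ~l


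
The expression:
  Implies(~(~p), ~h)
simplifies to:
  ~h | ~p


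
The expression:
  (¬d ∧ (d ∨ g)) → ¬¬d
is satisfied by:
  {d: True, g: False}
  {g: False, d: False}
  {g: True, d: True}


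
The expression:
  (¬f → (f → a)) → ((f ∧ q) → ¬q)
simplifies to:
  ¬f ∨ ¬q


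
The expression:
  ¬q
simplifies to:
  ¬q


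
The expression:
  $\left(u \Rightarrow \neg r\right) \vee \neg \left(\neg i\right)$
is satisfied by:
  {i: True, u: False, r: False}
  {u: False, r: False, i: False}
  {i: True, r: True, u: False}
  {r: True, u: False, i: False}
  {i: True, u: True, r: False}
  {u: True, i: False, r: False}
  {i: True, r: True, u: True}


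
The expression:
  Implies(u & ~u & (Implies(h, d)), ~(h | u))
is always true.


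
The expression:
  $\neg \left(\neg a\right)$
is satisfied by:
  {a: True}


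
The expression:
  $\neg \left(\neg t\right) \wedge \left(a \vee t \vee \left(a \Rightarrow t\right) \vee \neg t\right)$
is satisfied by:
  {t: True}


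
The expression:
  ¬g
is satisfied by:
  {g: False}


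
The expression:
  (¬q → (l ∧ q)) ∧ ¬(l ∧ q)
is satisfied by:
  {q: True, l: False}


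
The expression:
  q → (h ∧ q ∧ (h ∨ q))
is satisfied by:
  {h: True, q: False}
  {q: False, h: False}
  {q: True, h: True}


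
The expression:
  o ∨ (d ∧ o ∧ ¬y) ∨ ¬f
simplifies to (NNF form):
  o ∨ ¬f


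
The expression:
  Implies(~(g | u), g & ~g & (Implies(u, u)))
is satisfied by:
  {g: True, u: True}
  {g: True, u: False}
  {u: True, g: False}


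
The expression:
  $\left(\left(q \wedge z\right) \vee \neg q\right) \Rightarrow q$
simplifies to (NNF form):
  $q$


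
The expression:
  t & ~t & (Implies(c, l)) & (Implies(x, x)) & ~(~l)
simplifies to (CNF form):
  False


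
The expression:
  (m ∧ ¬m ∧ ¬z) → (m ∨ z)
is always true.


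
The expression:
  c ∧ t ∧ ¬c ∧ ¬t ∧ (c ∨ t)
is never true.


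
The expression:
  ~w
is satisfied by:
  {w: False}


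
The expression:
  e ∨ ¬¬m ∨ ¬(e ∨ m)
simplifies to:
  True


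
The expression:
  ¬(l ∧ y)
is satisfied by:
  {l: False, y: False}
  {y: True, l: False}
  {l: True, y: False}


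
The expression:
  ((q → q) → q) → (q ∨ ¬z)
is always true.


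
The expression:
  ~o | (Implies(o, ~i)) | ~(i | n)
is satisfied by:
  {o: False, i: False}
  {i: True, o: False}
  {o: True, i: False}


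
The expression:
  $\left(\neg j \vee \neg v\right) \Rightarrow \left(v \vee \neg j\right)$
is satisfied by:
  {v: True, j: False}
  {j: False, v: False}
  {j: True, v: True}


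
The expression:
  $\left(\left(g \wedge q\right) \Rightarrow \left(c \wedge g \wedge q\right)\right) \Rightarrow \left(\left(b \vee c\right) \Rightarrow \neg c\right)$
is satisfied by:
  {c: False}


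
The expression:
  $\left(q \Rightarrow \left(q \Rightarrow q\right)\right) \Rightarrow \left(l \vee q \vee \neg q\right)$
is always true.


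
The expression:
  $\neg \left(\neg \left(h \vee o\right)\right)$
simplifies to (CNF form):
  $h \vee o$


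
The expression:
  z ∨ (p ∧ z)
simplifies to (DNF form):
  z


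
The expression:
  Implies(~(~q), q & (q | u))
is always true.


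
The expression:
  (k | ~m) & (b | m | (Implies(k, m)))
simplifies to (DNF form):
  (k & m) | (b & ~m) | (~k & ~m)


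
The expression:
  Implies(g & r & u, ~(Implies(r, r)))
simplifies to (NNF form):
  ~g | ~r | ~u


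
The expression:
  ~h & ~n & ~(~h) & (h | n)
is never true.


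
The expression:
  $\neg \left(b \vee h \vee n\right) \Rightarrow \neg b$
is always true.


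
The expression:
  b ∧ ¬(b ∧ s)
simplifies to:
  b ∧ ¬s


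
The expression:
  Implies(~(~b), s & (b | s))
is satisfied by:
  {s: True, b: False}
  {b: False, s: False}
  {b: True, s: True}


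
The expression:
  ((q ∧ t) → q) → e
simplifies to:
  e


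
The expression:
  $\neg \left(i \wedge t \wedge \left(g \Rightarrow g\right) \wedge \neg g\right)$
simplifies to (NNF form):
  $g \vee \neg i \vee \neg t$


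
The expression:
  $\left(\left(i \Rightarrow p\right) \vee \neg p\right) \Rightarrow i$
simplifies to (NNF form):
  $i$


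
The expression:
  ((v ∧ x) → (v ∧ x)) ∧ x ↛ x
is never true.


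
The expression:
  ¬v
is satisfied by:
  {v: False}


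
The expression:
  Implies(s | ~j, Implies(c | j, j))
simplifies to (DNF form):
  j | ~c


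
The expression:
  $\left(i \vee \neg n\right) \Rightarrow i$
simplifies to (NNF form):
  $i \vee n$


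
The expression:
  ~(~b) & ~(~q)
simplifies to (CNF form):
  b & q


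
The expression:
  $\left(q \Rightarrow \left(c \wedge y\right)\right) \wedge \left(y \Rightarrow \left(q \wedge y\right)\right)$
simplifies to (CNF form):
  $\left(c \vee \neg y\right) \wedge \left(q \vee \neg y\right) \wedge \left(y \vee \neg q\right)$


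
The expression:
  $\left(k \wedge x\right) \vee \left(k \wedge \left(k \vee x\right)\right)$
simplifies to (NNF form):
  $k$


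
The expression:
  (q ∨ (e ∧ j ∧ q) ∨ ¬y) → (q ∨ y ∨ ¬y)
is always true.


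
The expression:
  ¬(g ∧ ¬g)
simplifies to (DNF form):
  True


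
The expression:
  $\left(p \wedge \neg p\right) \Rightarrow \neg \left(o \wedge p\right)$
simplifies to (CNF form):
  $\text{True}$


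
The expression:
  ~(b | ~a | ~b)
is never true.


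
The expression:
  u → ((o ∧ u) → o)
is always true.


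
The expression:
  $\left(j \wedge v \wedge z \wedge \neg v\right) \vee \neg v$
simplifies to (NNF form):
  $\neg v$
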